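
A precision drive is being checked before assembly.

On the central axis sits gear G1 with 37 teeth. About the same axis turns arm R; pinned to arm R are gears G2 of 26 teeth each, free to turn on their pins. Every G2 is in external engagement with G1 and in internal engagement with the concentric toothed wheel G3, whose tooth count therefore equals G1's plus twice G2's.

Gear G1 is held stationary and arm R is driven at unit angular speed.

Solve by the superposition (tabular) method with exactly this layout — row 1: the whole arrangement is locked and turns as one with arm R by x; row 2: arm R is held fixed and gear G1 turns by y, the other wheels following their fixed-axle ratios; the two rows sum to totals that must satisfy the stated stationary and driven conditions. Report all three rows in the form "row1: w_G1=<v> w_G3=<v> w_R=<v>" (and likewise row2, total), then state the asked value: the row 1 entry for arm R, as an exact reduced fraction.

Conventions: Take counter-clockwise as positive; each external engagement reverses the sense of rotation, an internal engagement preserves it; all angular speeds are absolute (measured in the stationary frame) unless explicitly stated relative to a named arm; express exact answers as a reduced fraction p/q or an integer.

row1: w_G1=1 w_G3=1 w_R=1
row2: w_G1=-1 w_G3=37/89 w_R=0
total: w_G1=0 w_G3=126/89 w_R=1
asked value: 1

recognized (axles ride arm R): planetary set, 37/26/89 teeth
row 1: whole set turns with the arm by x
superposition row 2 [arm held]: sun y, ring −(37/89)·y, arm 0
boundary: total ω_sun = x + y = 0 and total ω_arm = x = 1  ⇒  y = -1, x = 1
row 2 ring = −(37/89)·(-1) = 37/89
totals (row 1 + row 2): sun 1 + (-1) = 0, ring 1 + 37/89 = 126/89, arm 1 + 0 = 1
asked cell (row1, arm) = 1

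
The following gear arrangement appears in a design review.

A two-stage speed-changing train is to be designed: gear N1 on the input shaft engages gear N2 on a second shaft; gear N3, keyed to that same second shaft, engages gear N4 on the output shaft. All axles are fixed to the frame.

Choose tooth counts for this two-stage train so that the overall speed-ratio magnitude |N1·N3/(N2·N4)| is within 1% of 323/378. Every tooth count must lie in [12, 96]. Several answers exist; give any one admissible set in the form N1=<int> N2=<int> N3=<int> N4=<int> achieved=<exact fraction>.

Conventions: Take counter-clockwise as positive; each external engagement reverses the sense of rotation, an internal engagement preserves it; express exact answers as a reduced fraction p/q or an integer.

topology: fixed-axis compound train — 2 stages, target 323/378
target = 323/378 in lowest terms: an exact hit needs N1·N3 = k·323 and N2·N4 = k·378 for one integer k, every count in [12, 96]; additionally prefer no 1:1 stage (N1 ≠ N2, N3 ≠ N4)
k = 1: N1·N3 = 323 = 17·19, N2·N4 = 378 = 14·27
achieved = 17·19/(14·27) = 323/378; |achieved − target| = 0 ≤ 323/37800 ✓

N1=17 N2=14 N3=19 N4=27 achieved=323/378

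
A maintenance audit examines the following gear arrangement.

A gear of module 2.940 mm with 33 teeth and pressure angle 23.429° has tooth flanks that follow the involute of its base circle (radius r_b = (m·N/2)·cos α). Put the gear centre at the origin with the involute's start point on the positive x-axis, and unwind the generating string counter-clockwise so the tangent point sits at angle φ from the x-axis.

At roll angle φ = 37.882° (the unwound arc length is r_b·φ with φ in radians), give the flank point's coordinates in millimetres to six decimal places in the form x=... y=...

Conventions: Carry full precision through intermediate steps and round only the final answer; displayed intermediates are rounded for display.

x=53.201527 y=4.103622

topology: single-mesh involute geometry — m = 2.940, N = 33
pitch radius r_p = m·N/2 = 2.940·33/2 = 48.510000
base radius r_b = r_p·cos α = 48.510000·cos 23.429° = 44.510520
roll angle φ = 37.882° = 0.66116563 rad
x = r_b·(cos φ + φ·sin φ) = 53.201527
y = r_b·(sin φ − φ·cos φ) = 4.103622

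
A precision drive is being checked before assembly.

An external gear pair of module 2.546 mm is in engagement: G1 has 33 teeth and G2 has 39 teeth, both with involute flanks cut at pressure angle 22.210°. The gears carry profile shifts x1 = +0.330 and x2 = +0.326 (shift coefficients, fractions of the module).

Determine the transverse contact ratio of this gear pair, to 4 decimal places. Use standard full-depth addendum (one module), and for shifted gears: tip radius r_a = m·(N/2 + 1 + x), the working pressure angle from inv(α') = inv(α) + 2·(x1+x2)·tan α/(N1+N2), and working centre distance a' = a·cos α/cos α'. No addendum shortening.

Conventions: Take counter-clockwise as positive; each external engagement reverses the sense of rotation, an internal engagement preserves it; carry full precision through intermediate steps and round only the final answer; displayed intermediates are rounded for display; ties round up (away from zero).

1.5107

recognized (one external pair, fixed centres): single-mesh tooth geometry, m = 2.546, N1 = 33, N2 = 39
base radii: r_b1 = 38.892126, r_b2 = 45.963422
tip radii: r_a1 = 45.395180, r_a2 = 53.022996
inv(α') = inv(22.210°) + 2·(+0.330+0.326)·tan α/(33+39) = 0.02809849  ⇒  α' = 24.49390°
a' = a·cos α / cos α' = 91.6560·cos 22.210°/cos 24.49390° = 93.247302
action lengths: √(r_a1²−r_b1²) = 23.412067, √(r_a2²−r_b2²) = 26.434862
base pitch p_b = π·m·cos α = 7.405044
CR = (23.412067 + 26.434862 − 93.247302·sin 24.49390°)/7.405044 = 1.510718
contact ratio ≈ 1.5107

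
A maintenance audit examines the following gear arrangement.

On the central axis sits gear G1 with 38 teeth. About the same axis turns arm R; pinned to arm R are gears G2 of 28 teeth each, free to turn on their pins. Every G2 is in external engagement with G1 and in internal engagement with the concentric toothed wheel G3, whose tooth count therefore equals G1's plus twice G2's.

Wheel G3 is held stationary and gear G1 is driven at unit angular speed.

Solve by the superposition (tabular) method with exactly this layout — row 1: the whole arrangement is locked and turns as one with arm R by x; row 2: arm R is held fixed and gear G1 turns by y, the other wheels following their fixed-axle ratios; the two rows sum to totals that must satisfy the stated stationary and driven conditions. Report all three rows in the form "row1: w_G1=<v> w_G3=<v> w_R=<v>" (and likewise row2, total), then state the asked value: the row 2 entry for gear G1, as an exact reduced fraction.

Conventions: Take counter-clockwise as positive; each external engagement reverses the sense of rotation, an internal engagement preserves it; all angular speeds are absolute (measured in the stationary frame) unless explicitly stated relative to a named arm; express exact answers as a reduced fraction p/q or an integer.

planetary set (38T centre, 28T on arm, 94T internal) — Willis relation
superposition row 1 [locked train]: every member turns x
superposition row 2 [arm held]: sun y, ring −(38/94)·y, arm 0
boundary: total ω_ring = x − (38/94)·y = 0 and total ω_sun = x + y = 1  ⇒  y = 47/66, x = 19/66
row 2 ring = −(38/94)·47/66 = -19/66
totals (row 1 + row 2): sun 19/66 + 47/66 = 1, ring 19/66 + (-19/66) = 0, arm 19/66 + 0 = 19/66
asked cell (row2, sun) = 47/66

row1: w_G1=19/66 w_G3=19/66 w_R=19/66
row2: w_G1=47/66 w_G3=-19/66 w_R=0
total: w_G1=1 w_G3=0 w_R=19/66
asked value: 47/66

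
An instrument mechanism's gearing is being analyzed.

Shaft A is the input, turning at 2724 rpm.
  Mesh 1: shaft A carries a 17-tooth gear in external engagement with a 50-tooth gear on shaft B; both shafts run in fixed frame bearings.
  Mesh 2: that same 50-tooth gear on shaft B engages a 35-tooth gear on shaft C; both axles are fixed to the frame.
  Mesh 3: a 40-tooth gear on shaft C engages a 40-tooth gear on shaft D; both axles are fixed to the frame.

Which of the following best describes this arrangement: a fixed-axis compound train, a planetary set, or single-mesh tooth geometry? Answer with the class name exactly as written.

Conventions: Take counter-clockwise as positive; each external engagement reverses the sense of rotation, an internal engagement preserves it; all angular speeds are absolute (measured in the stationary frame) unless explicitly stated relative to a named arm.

3-mesh fixed-axis compound train (all bearings frame-fixed)
classification: fixed-axis compound train

fixed-axis compound train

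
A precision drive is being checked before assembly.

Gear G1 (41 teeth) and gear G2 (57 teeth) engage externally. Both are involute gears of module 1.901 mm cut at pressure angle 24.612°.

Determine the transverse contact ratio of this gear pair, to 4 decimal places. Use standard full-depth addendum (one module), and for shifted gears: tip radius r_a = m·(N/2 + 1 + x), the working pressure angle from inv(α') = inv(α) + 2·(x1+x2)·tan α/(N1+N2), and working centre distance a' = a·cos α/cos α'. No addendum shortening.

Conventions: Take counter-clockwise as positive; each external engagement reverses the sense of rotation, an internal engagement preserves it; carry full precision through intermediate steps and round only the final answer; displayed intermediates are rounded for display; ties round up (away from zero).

1.5455

class = single-mesh tooth geometry [involute pair 41T × 57T, m = 1.901]
base radii: r_b1 = 35.429987, r_b2 = 49.256324
tip radii: r_a1 = 40.871500, r_a2 = 56.079500
no profile shift: α' = α, a' = a
action lengths: √(r_a1²−r_b1²) = 20.376347, √(r_a2²−r_b2²) = 26.809045
base pitch p_b = π·m·cos α = 5.429590
CR = (20.376347 + 26.809045 − 93.149000·sin 24.61200°)/5.429590 = 1.545515
contact ratio ≈ 1.5455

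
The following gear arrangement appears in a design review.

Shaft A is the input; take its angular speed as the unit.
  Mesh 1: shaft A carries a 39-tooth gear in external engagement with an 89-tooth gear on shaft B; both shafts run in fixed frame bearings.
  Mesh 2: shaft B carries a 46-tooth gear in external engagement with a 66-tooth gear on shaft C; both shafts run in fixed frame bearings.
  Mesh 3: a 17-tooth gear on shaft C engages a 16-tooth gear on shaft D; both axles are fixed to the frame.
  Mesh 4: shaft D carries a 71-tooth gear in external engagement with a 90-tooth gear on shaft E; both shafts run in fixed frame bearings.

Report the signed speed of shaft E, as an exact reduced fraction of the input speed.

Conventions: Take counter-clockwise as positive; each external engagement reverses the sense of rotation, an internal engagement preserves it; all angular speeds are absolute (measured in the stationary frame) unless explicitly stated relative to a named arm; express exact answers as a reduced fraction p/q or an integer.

4-mesh fixed-axis compound train (all bearings frame-fixed)
mesh 1 [39T→89T]: |ω|/ω_in = 1×39/89 = 39/89, sense flips to −
mesh 2 [46T→66T]: |ω|/ω_in = (39/89)×46/66 = 299/979, sense flips to +
mesh 3 [17T→16T]: |ω|/ω_in = (299/979)×17/16 = 5083/15664, sense flips to −
mesh 4 [71T→90T]: |ω|/ω_in = (5083/15664)×71/90 = 360893/1409760, sense flips to +
signed output speed (× input speed) = 360893/1409760

360893/1409760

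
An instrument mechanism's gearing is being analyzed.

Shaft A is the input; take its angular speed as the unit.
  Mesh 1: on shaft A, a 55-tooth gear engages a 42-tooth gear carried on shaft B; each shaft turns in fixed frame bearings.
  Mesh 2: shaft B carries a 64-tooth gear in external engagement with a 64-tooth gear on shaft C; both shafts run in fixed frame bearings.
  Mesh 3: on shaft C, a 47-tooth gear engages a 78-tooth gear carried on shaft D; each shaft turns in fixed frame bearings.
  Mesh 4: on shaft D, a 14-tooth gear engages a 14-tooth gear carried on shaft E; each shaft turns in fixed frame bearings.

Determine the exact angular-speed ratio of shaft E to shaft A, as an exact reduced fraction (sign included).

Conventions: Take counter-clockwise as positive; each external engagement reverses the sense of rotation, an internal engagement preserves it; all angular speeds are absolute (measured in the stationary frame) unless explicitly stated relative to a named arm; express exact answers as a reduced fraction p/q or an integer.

class = fixed-axis compound train [4 meshes; 4 ratios multiply, 4 sense flips]
mesh 1 [55T→42T]: running ratio 55/42, sense −
mesh 2 [64T→64T]: running ratio 55/42, sense +
mesh 3 [47T→78T]: running ratio 2585/3276, sense −
mesh 4 [14T→14T]: running ratio 2585/3276, sense +
ω_out/ω_in = 2585/3276

2585/3276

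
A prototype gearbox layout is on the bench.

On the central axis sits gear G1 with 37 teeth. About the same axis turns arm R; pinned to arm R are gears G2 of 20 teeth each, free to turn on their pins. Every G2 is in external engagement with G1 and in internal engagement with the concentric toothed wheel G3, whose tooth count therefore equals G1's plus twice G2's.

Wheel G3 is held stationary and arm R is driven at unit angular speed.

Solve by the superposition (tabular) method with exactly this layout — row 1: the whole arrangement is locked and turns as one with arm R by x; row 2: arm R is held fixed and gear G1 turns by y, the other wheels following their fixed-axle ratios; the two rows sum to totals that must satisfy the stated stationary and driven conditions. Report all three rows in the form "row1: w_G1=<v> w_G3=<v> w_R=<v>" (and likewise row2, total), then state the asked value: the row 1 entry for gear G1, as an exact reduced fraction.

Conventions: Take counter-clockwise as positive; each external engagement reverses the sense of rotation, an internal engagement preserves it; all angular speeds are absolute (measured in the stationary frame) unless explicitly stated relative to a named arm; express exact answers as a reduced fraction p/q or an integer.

recognized (axles ride arm R): planetary set, 37/20/77 teeth
superposition row 1 [locked train]: every member turns x
superposition row 2 [arm held]: sun y, ring −(37/77)·y, arm 0
boundary: total ω_ring = x − (37/77)·y = 0 and total ω_arm = x = 1  ⇒  y = 77/37, x = 1
row 2 ring = −(37/77)·77/37 = -1
totals (row 1 + row 2): sun 1 + 77/37 = 114/37, ring 1 + (-1) = 0, arm 1 + 0 = 1
asked cell (row1, sun) = 1

row1: w_G1=1 w_G3=1 w_R=1
row2: w_G1=77/37 w_G3=-1 w_R=0
total: w_G1=114/37 w_G3=0 w_R=1
asked value: 1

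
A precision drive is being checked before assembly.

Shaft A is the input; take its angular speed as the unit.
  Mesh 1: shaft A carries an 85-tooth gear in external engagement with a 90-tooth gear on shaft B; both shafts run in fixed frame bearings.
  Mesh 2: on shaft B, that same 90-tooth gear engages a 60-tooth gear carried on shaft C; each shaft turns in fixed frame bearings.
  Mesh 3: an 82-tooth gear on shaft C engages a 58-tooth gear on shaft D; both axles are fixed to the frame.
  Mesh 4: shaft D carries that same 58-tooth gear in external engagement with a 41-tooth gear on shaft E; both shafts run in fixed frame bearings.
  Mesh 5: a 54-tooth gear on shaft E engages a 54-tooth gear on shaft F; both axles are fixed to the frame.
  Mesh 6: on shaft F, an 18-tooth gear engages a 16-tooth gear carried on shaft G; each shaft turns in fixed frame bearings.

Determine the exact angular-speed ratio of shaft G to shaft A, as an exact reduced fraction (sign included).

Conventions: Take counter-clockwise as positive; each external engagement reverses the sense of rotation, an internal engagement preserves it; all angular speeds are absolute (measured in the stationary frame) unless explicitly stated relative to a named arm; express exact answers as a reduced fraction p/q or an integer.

51/16

class = fixed-axis compound train [6 meshes; 6 ratios multiply, 6 sense flips]
mesh 1 [85T→90T]: running ratio 17/18, sense −
mesh 2 [90T→60T]: running ratio 17/12, sense +
mesh 3 [82T→58T]: running ratio 697/348, sense −
mesh 4 [58T→41T]: running ratio 17/6, sense +
mesh 5 [54T→54T]: running ratio 17/6, sense −
mesh 6 [18T→16T]: running ratio 51/16, sense +
ω_out/ω_in = 51/16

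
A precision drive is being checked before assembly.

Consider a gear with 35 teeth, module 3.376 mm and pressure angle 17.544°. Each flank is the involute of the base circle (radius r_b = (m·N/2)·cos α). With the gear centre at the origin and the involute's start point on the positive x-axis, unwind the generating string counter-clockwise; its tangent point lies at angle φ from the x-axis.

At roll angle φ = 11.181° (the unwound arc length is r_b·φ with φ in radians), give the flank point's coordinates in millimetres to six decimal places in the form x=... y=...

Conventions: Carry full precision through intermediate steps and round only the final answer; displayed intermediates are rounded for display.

x=57.394355 y=0.139012

class = single-mesh tooth geometry [base-circle involute, m = 3.376, 35T]
pitch radius r_p = m·N/2 = 3.376·35/2 = 59.080000
base radius r_b = r_p·cos α = 59.080000·cos 17.544° = 56.331938
roll angle φ = 11.181° = 0.19514526 rad
x = r_b·(cos φ + φ·sin φ) = 57.394355
y = r_b·(sin φ − φ·cos φ) = 0.139012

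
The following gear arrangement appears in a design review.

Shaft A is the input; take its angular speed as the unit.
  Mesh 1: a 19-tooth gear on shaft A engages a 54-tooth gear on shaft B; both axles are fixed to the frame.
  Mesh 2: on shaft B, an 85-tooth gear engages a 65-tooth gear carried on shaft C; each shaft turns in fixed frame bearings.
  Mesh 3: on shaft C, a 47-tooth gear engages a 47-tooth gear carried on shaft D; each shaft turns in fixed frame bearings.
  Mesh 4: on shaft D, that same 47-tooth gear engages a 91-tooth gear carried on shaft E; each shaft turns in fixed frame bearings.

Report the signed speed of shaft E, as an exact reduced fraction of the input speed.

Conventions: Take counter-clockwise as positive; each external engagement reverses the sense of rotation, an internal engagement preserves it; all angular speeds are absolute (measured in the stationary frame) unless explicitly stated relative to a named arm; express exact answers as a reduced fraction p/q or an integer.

15181/63882

4-mesh fixed-axis compound train (all bearings frame-fixed)
mesh 1 [19T→54T]: |ω|/ω_in = 1×19/54 = 19/54, sense flips to −
mesh 2 [85T→65T]: |ω|/ω_in = (19/54)×85/65 = 323/702, sense flips to +
mesh 3 [47T→47T]: |ω|/ω_in = (323/702)×47/47 = 323/702, sense flips to −
mesh 4 [47T→91T]: |ω|/ω_in = (323/702)×47/91 = 15181/63882, sense flips to +
signed output speed (× input speed) = 15181/63882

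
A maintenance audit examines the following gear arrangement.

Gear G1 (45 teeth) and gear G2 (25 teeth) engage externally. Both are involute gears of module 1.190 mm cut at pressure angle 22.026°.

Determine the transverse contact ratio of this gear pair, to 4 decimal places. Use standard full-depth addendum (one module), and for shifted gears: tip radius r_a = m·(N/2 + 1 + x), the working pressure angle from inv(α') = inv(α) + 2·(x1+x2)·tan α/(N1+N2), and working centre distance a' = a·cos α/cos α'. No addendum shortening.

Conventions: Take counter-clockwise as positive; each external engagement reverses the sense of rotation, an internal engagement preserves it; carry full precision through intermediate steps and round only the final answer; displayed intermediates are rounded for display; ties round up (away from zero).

1.5886

single-mesh involute tooth geometry (45T engaging 25T at module 1.190)
base radii: r_b1 = 24.820794, r_b2 = 13.789330
tip radii: r_a1 = 27.965000, r_a2 = 16.065000
no profile shift: α' = α, a' = a
action lengths: √(r_a1²−r_b1²) = 12.882912, √(r_a2²−r_b2²) = 8.242488
base pitch p_b = π·m·cos α = 3.465637
CR = (12.882912 + 8.242488 − 41.650000·sin 22.02600°)/3.465637 = 1.588601
contact ratio ≈ 1.5886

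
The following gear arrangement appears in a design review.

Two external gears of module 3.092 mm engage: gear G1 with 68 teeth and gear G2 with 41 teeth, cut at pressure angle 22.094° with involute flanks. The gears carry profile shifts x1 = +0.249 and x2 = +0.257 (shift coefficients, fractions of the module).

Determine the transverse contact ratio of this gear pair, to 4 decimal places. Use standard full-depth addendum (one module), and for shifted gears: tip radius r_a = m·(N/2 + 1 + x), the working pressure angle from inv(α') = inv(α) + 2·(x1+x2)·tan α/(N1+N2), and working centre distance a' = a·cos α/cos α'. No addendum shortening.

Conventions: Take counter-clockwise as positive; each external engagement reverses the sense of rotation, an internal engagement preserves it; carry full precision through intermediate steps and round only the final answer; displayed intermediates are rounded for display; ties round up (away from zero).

class = single-mesh tooth geometry [involute pair 68T × 41T, m = 3.092]
base radii: r_b1 = 97.408243, r_b2 = 58.731441
tip radii: r_a1 = 108.989908, r_a2 = 67.272644
inv(α') = inv(22.094°) + 2·(+0.249+0.257)·tan α/(68+41) = 0.02409174  ⇒  α' = 23.32635°
a' = a·cos α / cos α' = 168.5140·cos 22.094°/cos 23.32635° = 170.037836
action lengths: √(r_a1²−r_b1²) = 48.892067, √(r_a2²−r_b2²) = 32.805891
base pitch p_b = π·m·cos α = 9.000501
CR = (48.892067 + 32.805891 − 170.037836·sin 23.32635°)/9.000501 = 1.596404
contact ratio ≈ 1.5964

1.5964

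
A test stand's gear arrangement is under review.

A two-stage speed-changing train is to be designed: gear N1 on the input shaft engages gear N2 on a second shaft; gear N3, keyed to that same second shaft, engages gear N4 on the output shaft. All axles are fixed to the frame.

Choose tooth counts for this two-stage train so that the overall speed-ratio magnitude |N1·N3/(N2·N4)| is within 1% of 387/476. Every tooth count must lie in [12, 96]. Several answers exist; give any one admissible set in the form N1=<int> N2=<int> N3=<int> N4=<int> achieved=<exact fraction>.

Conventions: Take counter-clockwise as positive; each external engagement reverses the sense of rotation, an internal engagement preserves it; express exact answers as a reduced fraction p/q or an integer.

2-stage fixed-axis compound train for ratio 387/476
target = 387/476 in lowest terms: an exact hit needs N1·N3 = k·387 and N2·N4 = k·476 for one integer k, every count in [12, 96]; additionally prefer no 1:1 stage (N1 ≠ N2, N3 ≠ N4)
k = 1: no 1:1-free in-range split of k·387 and k·476 into factor pairs; take k = 2
k = 2: N1·N3 = 774 = 18·43, N2·N4 = 952 = 14·68
achieved = 18·43/(14·68) = 387/476; |achieved − target| = 0 ≤ 387/47600 ✓

N1=18 N2=14 N3=43 N4=68 achieved=387/476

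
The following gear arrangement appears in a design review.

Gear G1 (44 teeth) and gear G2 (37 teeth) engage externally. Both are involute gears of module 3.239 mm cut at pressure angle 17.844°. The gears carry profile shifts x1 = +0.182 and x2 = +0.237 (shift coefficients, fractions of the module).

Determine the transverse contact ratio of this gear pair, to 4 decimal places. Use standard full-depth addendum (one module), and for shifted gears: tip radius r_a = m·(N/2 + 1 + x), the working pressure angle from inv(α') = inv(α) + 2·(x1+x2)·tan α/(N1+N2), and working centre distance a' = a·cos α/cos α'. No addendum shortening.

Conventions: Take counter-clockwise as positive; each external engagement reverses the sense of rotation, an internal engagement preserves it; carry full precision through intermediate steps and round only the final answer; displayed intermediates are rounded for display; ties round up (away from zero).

1.7368

topology: single-mesh involute geometry — m = 3.239, 44T/37T pair
base radii: r_b1 = 67.830088, r_b2 = 57.038938
tip radii: r_a1 = 75.086498, r_a2 = 63.928143
inv(α') = inv(17.844°) + 2·(+0.182+0.237)·tan α/(44+37) = 0.01380604  ⇒  α' = 19.51218°
a' = a·cos α / cos α' = 131.1795·cos 17.844°/cos 19.51218° = 132.477117
action lengths: √(r_a1²−r_b1²) = 32.203437, √(r_a2²−r_b2²) = 28.868098
base pitch p_b = π·m·cos α = 9.686114
CR = (32.203437 + 28.868098 − 132.477117·sin 19.51218°)/9.686114 = 1.736839
contact ratio ≈ 1.7368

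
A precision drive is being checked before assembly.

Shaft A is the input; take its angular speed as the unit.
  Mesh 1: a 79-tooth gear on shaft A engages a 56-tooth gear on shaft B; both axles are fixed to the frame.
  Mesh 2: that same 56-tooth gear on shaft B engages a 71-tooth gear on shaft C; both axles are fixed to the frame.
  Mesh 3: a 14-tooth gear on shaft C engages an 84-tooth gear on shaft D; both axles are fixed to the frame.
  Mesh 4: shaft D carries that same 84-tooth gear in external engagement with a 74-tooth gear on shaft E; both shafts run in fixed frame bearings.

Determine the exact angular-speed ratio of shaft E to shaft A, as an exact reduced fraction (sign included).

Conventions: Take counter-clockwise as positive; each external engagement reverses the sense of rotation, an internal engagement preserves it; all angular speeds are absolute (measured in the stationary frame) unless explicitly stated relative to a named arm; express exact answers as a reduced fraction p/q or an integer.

class = fixed-axis compound train [4 meshes; 4 ratios multiply, 4 sense flips]
mesh 1 [79T→56T]: running ratio 79/56, sense −
mesh 2 [56T→71T]: running ratio 79/71, sense +
mesh 3 [14T→84T]: running ratio 79/426, sense −
mesh 4 [84T→74T]: running ratio 553/2627, sense +
ω_out/ω_in = 553/2627

553/2627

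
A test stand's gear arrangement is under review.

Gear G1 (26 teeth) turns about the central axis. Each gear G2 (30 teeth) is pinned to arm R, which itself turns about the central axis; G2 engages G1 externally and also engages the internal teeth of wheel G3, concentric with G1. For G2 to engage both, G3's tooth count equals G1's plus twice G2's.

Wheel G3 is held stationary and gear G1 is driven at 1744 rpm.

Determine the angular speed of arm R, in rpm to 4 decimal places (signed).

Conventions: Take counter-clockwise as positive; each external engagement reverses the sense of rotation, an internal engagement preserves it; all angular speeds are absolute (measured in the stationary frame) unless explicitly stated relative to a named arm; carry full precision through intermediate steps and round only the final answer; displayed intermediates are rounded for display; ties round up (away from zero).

recognized (axles ride arm R): planetary set, 26/30/86 teeth
normalise by the input: solve with ω_sun = 1, then scale by 1744 rpm
ring teeth: 26 + 2·30 = 86
26(ω_sun−ω_arm) = −86(ω_ring−ω_arm),  ω_ring = 0, ω_sun = 1
26(1−ω_arm) = −86(0−ω_arm)  ⇒  112·ω_arm = 26  ⇒  ω_arm = 13/56
scale: ω_arm = 13/56 × 1744 rpm = +404.8571 rpm

+404.8571 rpm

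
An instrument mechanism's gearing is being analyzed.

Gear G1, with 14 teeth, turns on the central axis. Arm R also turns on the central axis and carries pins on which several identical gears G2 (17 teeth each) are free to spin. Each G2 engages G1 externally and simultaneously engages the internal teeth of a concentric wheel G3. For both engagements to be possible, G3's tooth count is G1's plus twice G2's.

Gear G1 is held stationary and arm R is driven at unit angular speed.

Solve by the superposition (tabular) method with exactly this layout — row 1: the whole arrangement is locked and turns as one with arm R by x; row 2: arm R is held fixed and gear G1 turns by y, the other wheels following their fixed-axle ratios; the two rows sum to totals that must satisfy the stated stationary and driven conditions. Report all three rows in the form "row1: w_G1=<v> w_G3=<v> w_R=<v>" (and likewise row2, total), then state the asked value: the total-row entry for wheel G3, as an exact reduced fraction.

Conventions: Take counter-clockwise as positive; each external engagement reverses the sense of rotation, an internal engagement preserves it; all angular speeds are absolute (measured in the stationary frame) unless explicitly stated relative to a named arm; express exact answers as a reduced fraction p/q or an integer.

row1: w_G1=1 w_G3=1 w_R=1
row2: w_G1=-1 w_G3=7/24 w_R=0
total: w_G1=0 w_G3=31/24 w_R=1
asked value: 31/24

class = planetary set [G3 = 14+2·17 = 48; Willis about the carrier]
superposition row 1 [locked train]: every member turns x
superposition row 2 [arm held]: sun y, ring −(14/48)·y, arm 0
boundary: total ω_sun = x + y = 0 and total ω_arm = x = 1  ⇒  y = -1, x = 1
row 2 ring = −(14/48)·(-1) = 7/24
totals (row 1 + row 2): sun 1 + (-1) = 0, ring 1 + 7/24 = 31/24, arm 1 + 0 = 1
asked cell (total, ring) = 31/24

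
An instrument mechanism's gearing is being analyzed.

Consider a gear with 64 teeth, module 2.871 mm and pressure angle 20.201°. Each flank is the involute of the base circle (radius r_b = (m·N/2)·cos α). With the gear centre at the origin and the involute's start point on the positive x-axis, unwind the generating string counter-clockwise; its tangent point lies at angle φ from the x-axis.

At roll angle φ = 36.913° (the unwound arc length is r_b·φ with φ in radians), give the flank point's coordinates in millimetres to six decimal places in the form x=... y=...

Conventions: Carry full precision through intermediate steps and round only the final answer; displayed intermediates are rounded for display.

topology: single-mesh involute geometry — m = 2.871, N = 64
pitch radius r_p = m·N/2 = 2.871·64/2 = 91.872000
base radius r_b = r_p·cos α = 91.872000·cos 20.201° = 86.220677
roll angle φ = 36.913° = 0.64425339 rad
x = r_b·(cos φ + φ·sin φ) = 102.299804
y = r_b·(sin φ − φ·cos φ) = 7.370996

x=102.299804 y=7.370996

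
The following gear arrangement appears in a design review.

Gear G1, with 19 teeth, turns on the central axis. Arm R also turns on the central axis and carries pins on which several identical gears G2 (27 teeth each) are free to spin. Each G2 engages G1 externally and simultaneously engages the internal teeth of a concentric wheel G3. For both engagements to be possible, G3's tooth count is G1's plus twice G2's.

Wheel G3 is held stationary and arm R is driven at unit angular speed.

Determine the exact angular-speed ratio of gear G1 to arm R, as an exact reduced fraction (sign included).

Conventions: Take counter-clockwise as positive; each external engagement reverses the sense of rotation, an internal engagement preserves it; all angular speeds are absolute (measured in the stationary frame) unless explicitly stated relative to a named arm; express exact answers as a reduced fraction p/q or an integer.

class = planetary set [G3 = 19+2·27 = 73; Willis about the carrier]
ring teeth: 19 + 2·27 = 73
19(ω_sun−ω_arm) = −73(ω_ring−ω_arm),  ω_ring = 0, ω_arm = 1
ω_sun = 1 − (73/19)(0−1) = 92/19
ω_out/ω_in = 92/19

92/19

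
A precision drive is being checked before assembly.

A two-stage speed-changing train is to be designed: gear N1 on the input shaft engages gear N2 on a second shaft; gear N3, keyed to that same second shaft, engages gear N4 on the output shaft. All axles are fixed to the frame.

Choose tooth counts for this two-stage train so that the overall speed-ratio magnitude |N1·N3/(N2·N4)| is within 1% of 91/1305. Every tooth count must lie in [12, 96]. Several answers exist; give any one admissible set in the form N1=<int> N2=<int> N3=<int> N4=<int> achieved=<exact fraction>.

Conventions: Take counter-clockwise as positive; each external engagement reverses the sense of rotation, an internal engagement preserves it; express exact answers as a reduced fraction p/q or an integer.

topology: fixed-axis compound train — 2 stages, target 91/1305
target = 91/1305 in lowest terms: an exact hit needs N1·N3 = k·91 and N2·N4 = k·1305 for one integer k, every count in [12, 96]; additionally prefer no 1:1 stage (N1 ≠ N2, N3 ≠ N4)
k = 1: no 1:1-free in-range split of k·91 and k·1305 into factor pairs; take k = 2
k = 2: N1·N3 = 182 = 13·14, N2·N4 = 2610 = 29·90
achieved = 13·14/(29·90) = 91/1305; |achieved − target| = 0 ≤ 91/130500 ✓

N1=13 N2=29 N3=14 N4=90 achieved=91/1305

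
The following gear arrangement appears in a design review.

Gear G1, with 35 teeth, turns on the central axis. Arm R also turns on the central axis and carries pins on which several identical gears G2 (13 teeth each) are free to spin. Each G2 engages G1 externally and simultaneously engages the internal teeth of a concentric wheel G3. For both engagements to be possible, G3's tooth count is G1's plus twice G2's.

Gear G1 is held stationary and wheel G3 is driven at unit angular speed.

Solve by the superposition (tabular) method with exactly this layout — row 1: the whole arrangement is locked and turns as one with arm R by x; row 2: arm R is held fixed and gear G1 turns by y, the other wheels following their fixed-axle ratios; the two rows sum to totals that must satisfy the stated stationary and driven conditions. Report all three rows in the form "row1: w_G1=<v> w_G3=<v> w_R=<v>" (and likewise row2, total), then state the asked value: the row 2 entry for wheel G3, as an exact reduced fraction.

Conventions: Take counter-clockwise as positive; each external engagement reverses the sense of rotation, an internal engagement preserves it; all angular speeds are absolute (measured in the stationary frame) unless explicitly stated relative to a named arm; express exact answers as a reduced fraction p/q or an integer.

row1: w_G1=61/96 w_G3=61/96 w_R=61/96
row2: w_G1=-61/96 w_G3=35/96 w_R=0
total: w_G1=0 w_G3=1 w_R=61/96
asked value: 35/96

topology: planetary set — G1 35T / G2 13T / G3 61T, arm = carrier (Willis)
row 1: whole set turns with the arm by x
row 2: sun turns y, ring = −(35/61)·y, arm 0
boundary: total ω_sun = x + y = 0 and total ω_ring = x − (35/61)·y = 1  ⇒  y = -61/96, x = 61/96
row 2 ring = −(35/61)·(-61/96) = 35/96
totals (row 1 + row 2): sun 61/96 + (-61/96) = 0, ring 61/96 + 35/96 = 1, arm 61/96 + 0 = 61/96
asked cell (row2, ring) = 35/96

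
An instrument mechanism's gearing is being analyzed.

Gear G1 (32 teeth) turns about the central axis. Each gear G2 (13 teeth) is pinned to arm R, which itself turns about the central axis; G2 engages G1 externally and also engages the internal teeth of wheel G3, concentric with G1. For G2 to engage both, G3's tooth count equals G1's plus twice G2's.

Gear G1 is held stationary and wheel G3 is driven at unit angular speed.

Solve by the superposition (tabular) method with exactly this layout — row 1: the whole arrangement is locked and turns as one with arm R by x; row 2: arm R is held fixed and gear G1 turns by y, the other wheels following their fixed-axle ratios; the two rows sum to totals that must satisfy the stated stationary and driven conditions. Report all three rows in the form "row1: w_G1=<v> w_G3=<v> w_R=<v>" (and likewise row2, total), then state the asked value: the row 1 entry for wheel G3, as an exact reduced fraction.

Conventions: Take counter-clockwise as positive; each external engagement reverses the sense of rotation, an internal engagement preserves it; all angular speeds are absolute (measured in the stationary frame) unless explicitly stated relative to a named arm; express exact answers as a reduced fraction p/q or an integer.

row1: w_G1=29/45 w_G3=29/45 w_R=29/45
row2: w_G1=-29/45 w_G3=16/45 w_R=0
total: w_G1=0 w_G3=1 w_R=29/45
asked value: 29/45

planetary set (32T centre, 13T on arm, 58T internal) — Willis relation
row 1 (train locked, turned with arm): all members turn x
row 2 (arm held, sun turns y): ω_ring = −(32/58)·y, ω_arm = 0
boundary: total ω_sun = x + y = 0 and total ω_ring = x − (32/58)·y = 1  ⇒  y = -29/45, x = 29/45
row 2 ring = −(32/58)·(-29/45) = 16/45
totals (row 1 + row 2): sun 29/45 + (-29/45) = 0, ring 29/45 + 16/45 = 1, arm 29/45 + 0 = 29/45
asked cell (row1, ring) = 29/45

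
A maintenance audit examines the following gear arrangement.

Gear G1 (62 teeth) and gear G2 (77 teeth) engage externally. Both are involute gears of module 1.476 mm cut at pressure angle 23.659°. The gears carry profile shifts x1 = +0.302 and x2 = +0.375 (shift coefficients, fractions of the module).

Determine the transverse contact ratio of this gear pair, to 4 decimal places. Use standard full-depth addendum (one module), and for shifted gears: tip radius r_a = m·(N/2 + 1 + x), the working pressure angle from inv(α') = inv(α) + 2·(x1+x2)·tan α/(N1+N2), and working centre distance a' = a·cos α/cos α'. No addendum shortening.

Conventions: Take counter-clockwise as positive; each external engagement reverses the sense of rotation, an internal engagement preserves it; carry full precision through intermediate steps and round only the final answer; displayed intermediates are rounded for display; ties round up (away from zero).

1.5692

class = single-mesh tooth geometry [involute pair 62T × 77T, m = 1.476]
base radii: r_b1 = 41.910208, r_b2 = 52.049774
tip radii: r_a1 = 47.677752, r_a2 = 58.855500
inv(α') = inv(23.659°) + 2·(+0.302+0.375)·tan α/(62+77) = 0.02945635  ⇒  α' = 24.86238°
a' = a·cos α / cos α' = 102.5820·cos 23.659°/cos 24.86238° = 103.557684
action lengths: √(r_a1²−r_b1²) = 22.731092, √(r_a2²−r_b2²) = 27.473458
base pitch p_b = π·m·cos α = 4.247252
CR = (22.731092 + 27.473458 − 103.557684·sin 24.86238°)/4.247252 = 1.569187
contact ratio ≈ 1.5692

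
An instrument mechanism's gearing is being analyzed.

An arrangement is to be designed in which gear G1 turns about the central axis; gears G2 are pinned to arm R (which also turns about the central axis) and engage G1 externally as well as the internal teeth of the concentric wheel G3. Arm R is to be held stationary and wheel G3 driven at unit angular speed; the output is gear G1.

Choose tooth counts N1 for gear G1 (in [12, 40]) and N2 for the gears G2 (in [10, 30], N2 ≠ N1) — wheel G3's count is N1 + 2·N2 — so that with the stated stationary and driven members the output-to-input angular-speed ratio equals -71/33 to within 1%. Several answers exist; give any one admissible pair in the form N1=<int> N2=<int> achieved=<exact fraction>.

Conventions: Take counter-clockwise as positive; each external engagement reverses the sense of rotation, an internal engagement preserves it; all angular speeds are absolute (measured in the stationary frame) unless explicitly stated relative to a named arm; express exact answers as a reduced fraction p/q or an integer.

N1=33 N2=19 achieved=-71/33

class = planetary set [ratio -71/33 wanted; Willis about the carrier]
Willis with ω_arm = 0: ω_sun/ω_ring = −N3/N1; set equal to -71/33  ⇒  N3/N1 = −(-71/33) = 71/33
N3 = N1 + 2·N2  ⇒  N2/N1 = (N3/N1 − 1)/2 = (71/33 − 1)/2 = 19/33
smallest multiple with N1 ≥ 12 and N2 ≥ 10: k = 1  ⇒  N1 = 1·33 = 33, N2 = 1·19 = 19 (N1 ≤ 40, N2 ≤ 30, N2 ≠ N1 ✓), N3 = 33 + 2·19 = 71
check: −N3/N1 with N1 = 33, N3 = 71 gives -71/33; |achieved − target| = 0 ≤ 71/3300 ✓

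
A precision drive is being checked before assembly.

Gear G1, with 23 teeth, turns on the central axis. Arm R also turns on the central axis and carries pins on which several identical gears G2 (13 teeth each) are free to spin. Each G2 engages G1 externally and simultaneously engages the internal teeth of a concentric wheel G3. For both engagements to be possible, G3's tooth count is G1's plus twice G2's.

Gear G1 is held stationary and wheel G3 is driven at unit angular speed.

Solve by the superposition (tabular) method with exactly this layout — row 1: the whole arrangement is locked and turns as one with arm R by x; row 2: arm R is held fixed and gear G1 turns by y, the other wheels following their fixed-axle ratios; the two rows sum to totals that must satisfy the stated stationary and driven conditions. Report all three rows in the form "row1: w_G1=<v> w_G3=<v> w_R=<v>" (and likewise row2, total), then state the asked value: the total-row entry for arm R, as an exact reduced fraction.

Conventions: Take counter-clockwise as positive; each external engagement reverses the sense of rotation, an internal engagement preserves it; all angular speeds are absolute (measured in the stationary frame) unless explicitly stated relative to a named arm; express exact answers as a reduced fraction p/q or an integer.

row1: w_G1=49/72 w_G3=49/72 w_R=49/72
row2: w_G1=-49/72 w_G3=23/72 w_R=0
total: w_G1=0 w_G3=1 w_R=49/72
asked value: 49/72

recognized (axles ride arm R): planetary set, 23/13/49 teeth
row 1 — lock + rotate with arm: ω_sun = ω_ring = ω_arm = x
row 2 (arm held, sun turns y): ω_ring = −(23/49)·y, ω_arm = 0
boundary: total ω_sun = x + y = 0 and total ω_ring = x − (23/49)·y = 1  ⇒  y = -49/72, x = 49/72
row 2 ring = −(23/49)·(-49/72) = 23/72
totals (row 1 + row 2): sun 49/72 + (-49/72) = 0, ring 49/72 + 23/72 = 1, arm 49/72 + 0 = 49/72
asked cell (total, arm) = 49/72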